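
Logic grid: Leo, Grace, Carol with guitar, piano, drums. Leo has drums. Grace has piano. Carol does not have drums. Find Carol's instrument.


From clues:
  Grace → piano
  Leo → drums
By elimination, Carol gets the remaining.

guitar


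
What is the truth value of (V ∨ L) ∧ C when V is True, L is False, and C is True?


V = True, L = False, C = True
Step 1: V ∨ L = True OR False = True
Step 2: True ∧ C = True AND True = True
OR is true when at least one operand is true; AND requires both.

True


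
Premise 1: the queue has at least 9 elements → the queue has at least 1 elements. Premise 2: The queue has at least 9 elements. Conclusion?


Modus ponens: P → Q, P ⊢ Q
P: the queue has at least 9 elements
Q: the queue has at least 1 elements
We have P → Q and P is true.
By modus ponens, Q must be true.

The queue has at least 1 elements


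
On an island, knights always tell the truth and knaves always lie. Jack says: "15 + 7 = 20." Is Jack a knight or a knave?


Statement: "15 + 7 = 20."
Actual: 15 + 7 = 22
Claimed: 20
Statement is FALSE → Jack lies → Knave

Knave


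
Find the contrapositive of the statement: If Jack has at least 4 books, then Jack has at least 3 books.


Original: If Jack has at least 4 books, then Jack has at least 3 books
Contrapositive: If ¬Q, then ¬P
Negate Q: not (Jack has at least 3 books)
Negate P: not (Jack has at least 4 books)

If not (Jack has at least 3 books), then not (Jack has at least 4 books).


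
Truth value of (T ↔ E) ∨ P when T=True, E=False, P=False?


T = True, E = False, P = False
Expression: (T ↔ E) ∨ P
Step 1: T ↔ E = (True iff False) (true when values match) = False
Step 2: (False) ∨ P = False OR False = False

False


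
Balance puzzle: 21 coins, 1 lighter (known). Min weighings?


Each weighing has 3 outcomes (left heavy / balance / right heavy), so k weighings distinguish at most 3^k cases; splitting into three near-equal groups achieves this.
Need 3^k ≥ 21: 3^2 = 9 < 21 ≤ 3^3 = 27
k = ⌈log₃(21)⌉ = 3

3


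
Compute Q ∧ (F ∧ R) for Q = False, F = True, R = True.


Q = False, F = True, R = True
Step 1: F ∧ R = True AND True = True
Step 2: Q ∧ True = False AND True = False
AND is true only when ALL operands are true.

False


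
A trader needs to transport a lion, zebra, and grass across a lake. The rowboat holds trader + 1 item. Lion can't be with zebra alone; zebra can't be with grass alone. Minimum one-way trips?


1. trader+zebra → 2. trader ← 3. trader+lion → 4. trader+zebra ← 5. trader+grass → 6. trader ← 7. trader+zebra →
Minimum trips = 7

7


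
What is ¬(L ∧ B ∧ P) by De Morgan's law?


De Morgan's law: ¬(P ∧ Q ∧ R) ≡ ¬P ∨ ¬Q ∨ ¬R
¬(L ∧ B ∧ P) = ¬L ∨ ¬B ∨ ¬P

¬L ∨ ¬B ∨ ¬P


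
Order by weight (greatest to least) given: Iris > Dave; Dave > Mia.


Constraints: Iris > Dave; Dave > Mia
Method: at each step, the next-highest is the one remaining person who never appears on the smaller side of a constraint between remaining people.
  Step 1: remaining {Iris, Mia, Dave}; on the smaller side: {Mia, Dave} → Iris is next (Iris > Dave).
  Step 2: remaining {Mia, Dave}; on the smaller side: {Mia} → Dave is next (Dave > Mia).
  Step 3: only Mia remains → lowest.
Final ranking (highest to lowest):

Iris > Dave > Mia


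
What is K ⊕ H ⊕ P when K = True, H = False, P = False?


K = True, H = False, P = False
Step 1: K ⊕ H = True XOR False = True
Step 2: True ⊕ P = True XOR False = True
XOR is true when an odd number of operands are true.

True


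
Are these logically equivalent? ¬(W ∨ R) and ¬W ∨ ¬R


Expression 1: ¬(W ∨ R)
Expression 2: ¬W ∨ ¬R
Truth table (W R | Expr1 Expr2):
  T T |   F     F
  T F |   F     T   ← differ
  F T |   F     T   ← differ
  F F |   T     T
Counterexample: W=T, R=F gives Expr1 = F but Expr2 = T, so the expressions are NOT logically equivalent.

No


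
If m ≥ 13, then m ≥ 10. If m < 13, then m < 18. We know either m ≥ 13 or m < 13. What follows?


Constructive dilemma: (P → Q) ∧ (R → S), P ∨ R ⊢ Q ∨ S
Premise 1: m ≥ 13 → m ≥ 10
Premise 2: m < 13 → m < 18
Premise 3: m ≥ 13 ∨ m < 13
Case 1: Assuming m ≥ 13, then by Premise 1, m ≥ 10.
Case 2: Assuming m < 13, then by Premise 2, m < 18.
Since one of m ≥ 13 or m < 13 must hold, we get m ≥ 10 or m < 18.

m ≥ 10 or m < 18.


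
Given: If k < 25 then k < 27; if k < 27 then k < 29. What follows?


Hypothetical syllogism: P → Q, Q → R ⊢ P → R
Premise 1: k < 25 → k < 27
Premise 2: k < 27 → k < 29
Chain the implications: the middle term (k < 27) links the two.
Conclusion: If k < 25, then k < 29.

If k < 25, then k < 29.


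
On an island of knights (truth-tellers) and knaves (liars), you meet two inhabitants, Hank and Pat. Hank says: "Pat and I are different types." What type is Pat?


Hank says: "Pat and I are different types."
Case 1: Hank is a Knight (truth-teller)
  Statement is true → they ARE different → Pat is a Knave
Case 2: Hank is a Knave (liar)
  Statement is false → they are NOT different → Pat is a Knave
In both cases, Pat is a Knave.

Knave


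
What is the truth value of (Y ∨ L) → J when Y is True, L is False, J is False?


Y = True, L = False, J = False
Step 1: Y ∨ L = True OR False = True
Step 2: (True) → J: false only when antecedent=True and J=False.
Result: False

False


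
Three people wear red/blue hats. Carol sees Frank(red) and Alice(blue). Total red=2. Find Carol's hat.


Total red = 2, seen red = 1
Own red = 2 - 1 = 1
Carol's hat is red.

red


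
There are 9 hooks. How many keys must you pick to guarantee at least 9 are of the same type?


Pigeonhole: to guarantee k in one of n categories, need (k-1)×n + 1.
k = 9, n = 9
Minimum = (9-1) × 9 + 1 = 8 × 9 + 1

73


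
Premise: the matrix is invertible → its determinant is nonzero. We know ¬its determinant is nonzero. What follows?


Modus tollens: P → Q, ¬Q ⊢ ¬P
P: the matrix is invertible
Q: its determinant is nonzero
We have P → Q and Q is false.
By modus tollens, P must be false.

It is not the case that the matrix is invertible


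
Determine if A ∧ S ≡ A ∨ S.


Expression 1: A ∧ S
Expression 2: A ∨ S
Truth table (A S | Expr1 Expr2):
  T T |   T     T
  T F |   F     T   ← differ
  F T |   F     T   ← differ
  F F |   F     F
Counterexample: A=T, S=F gives Expr1 = F but Expr2 = T, so the expressions are NOT logically equivalent.

No


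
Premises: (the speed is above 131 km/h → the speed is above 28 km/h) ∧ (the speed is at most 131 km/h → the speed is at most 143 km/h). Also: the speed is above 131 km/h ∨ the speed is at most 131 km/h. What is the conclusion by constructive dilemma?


Constructive dilemma: (P → Q) ∧ (R → S), P ∨ R ⊢ Q ∨ S
Premise 1: the speed is above 131 km/h → the speed is above 28 km/h
Premise 2: the speed is at most 131 km/h → the speed is at most 143 km/h
Premise 3: the speed is above 131 km/h ∨ the speed is at most 131 km/h
Case 1: Assuming the speed is above 131 km/h, then by Premise 1, the speed is above 28 km/h.
Case 2: Assuming the speed is at most 131 km/h, then by Premise 2, the speed is at most 143 km/h.
Since one of the speed is above 131 km/h or the speed is at most 131 km/h must hold, we get the speed is above 28 km/h or the speed is at most 143 km/h.

The speed is above 28 km/h or the speed is at most 143 km/h.


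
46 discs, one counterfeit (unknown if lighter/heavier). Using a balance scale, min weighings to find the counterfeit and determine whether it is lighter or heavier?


Let n = 46. 92 possibilities (n discs × lighter/heavier); each weighing has 3 outcomes.
Bound for k weighings: say the first weighing puts j discs on each pan. If it tips, the 2j weighed discs remain suspects (each with a known direction) and k-1 weighings give 3^(k-1) outcomes; 3^(k-1) is odd, so 2j ≤ 3^(k-1) - 1. If it balances, the n - 2j unweighed discs remain with direction unknown: 2(n - 2j) ≤ 3^(k-1) - 1 by the same parity argument. Adding, n ≤ (3^(k-1) - 1) + (3^(k-1) - 1)/2 = (3^k - 3)/2, and the classical three-group strategy achieves this (3 discs in 2 weighings, 12 in 3, 39 in 4, 120 in 5).
So we need the smallest k with (3^k - 3)/2 ≥ 46.
k = 4: (3^4 - 3)/2 = 39 < 46 ✗
k = 5: (3^5 - 3)/2 = 120 ≥ 46 ✓

5


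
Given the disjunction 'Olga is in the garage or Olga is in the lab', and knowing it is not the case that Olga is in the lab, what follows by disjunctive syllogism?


Disjunctive syllogism: P ∨ Q, ¬P ⊢ Q
Disjunction: Olga is in the garage ∨ Olga is in the lab
We know it is not the case that Olga is in the lab.
By disjunctive syllogism, the other disjunct must be true.

Olga is in the garage


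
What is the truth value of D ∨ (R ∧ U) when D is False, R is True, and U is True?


D = False, R = True, U = True
Step 1: R ∧ U = True AND True = True
Step 2: D ∨ True = False OR True = True
AND evaluated first (higher precedence); then OR applied.

True


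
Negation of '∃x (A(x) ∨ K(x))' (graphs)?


Original: ∃x (A(x) ∨ K(x))
Rule: ¬∀→∃, ¬∃→∀, negate predicate.
Negation: ∀x (¬A(x) ∧ ¬K(x))

∀x (¬A(x) ∧ ¬K(x))


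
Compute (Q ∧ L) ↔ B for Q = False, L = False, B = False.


Q = False, L = False, B = False
Step 1: Q ∧ L = False AND False = False
Step 2: (False) ↔ B: true when both sides have same truth value.
Result: False ↔ False = True

True


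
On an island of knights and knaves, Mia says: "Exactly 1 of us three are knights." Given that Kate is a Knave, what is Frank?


Mia claims exactly 1 knights among Mia, Kate, Frank.
Given: Kate is a Knave.

Case 1: Mia is a Knight (tells truth)
  Then exactly 1 of the three are knights.
  Counting Mia, Kate: 1 knight(s) so far. Need 0 more → Frank = Knave.
Case 2: Mia is a Knave (lies)
  Then the count is NOT 1.
  If Frank = Knight, count = 1 = 1 → claim would be true, contradicts lie.
  If Frank = Knave, count = 0 ≠ 1 → lie confirmed ✓

Frank is a Knave.

Knave


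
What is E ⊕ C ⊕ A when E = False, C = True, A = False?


E = False, C = True, A = False
Step 1: E ⊕ C = False XOR True = True
Step 2: True ⊕ A = True XOR False = True
XOR is true when an odd number of operands are true.

True


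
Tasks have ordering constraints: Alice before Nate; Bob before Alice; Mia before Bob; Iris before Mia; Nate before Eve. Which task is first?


Constraints: Alice before Nate; Bob before Alice; Mia before Bob; Iris before Mia; Nate before Eve
The first task can have nothing scheduled before it, so it must never appear on the right of a 'before'.
Tasks appearing after some 'before': Nate, Alice, Bob, Mia, Eve.
The only task not in that list is Iris → it is first.

Iris


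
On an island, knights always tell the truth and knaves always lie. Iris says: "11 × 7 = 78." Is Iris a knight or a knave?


Statement: "11 × 7 = 78."
Actual: 11 × 7 = 77
Claimed: 78
Statement is FALSE → Iris lies → Knave

Knave


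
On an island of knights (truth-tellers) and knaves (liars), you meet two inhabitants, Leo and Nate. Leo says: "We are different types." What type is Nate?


Leo says: "We are different types."
Case 1: Leo is a Knight (truth-teller)
  Statement is true → they ARE different → Nate is a Knave
Case 2: Leo is a Knave (liar)
  Statement is false → they are NOT different → Nate is a Knave
In both cases, Nate is a Knave.

Knave


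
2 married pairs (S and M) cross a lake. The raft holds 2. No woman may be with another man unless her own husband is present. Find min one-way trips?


Label couples S and M.
1. WS+WM → (far: WS,WM; near: HS,HM)
2. WS ←   (far: WM; near: HS,HM,WS)
3. HS+HM → (far: HS,HM,WM; near: WS)
4. HS ←   (far: HM,WM; near: HS,WS)  — HS returns, since WS is alone on near bank
5. HS+WS → (far: all four; near: empty)
Every state respects the constraint.
Minimum trips = 5

5


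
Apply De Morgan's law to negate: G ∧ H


De Morgan's law: ¬(P ∧ Q) ≡ ¬P ∨ ¬Q
¬(G ∧ H) = ¬G ∨ ¬H

¬G ∨ ¬H


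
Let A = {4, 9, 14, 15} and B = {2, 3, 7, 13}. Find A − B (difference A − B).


A = {4, 9, 14, 15}
B = {2, 3, 7, 13}
Operation: difference A − B
In A but not B: 4, 9, 14, 15

{4, 9, 14, 15}


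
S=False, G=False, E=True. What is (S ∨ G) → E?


S = False, G = False, E = True
Expression: (S ∨ G) → E
Step 1: S ∨ G = False OR False = False
Step 2: (False) → E = False → True (false only if antecedent True and consequent False) = True

True


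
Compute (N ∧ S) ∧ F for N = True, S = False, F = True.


N = True, S = False, F = True
Step 1: N ∧ S = True AND False = False
Step 2: False ∧ F = False AND True = False
AND is true only when ALL operands are true.

False


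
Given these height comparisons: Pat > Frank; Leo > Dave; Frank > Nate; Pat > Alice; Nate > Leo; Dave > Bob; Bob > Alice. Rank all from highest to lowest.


Constraints: Pat > Frank; Leo > Dave; Frank > Nate; Pat > Alice; Nate > Leo; Dave > Bob; Bob > Alice
Method: at each step, the next-highest is the one remaining person who never appears on the smaller side of a constraint between remaining people.
  Step 1: remaining {Alice, Dave, Pat, Bob, Frank, Leo, Nate}; on the smaller side: {Alice, Dave, Bob, Frank, Leo, Nate} → Pat is next (Pat > Frank; Pat > Alice).
  Step 2: remaining {Alice, Dave, Bob, Frank, Leo, Nate}; on the smaller side: {Alice, Dave, Bob, Leo, Nate} → Frank is next (Frank > Nate).
  Step 3: remaining {Alice, Dave, Bob, Leo, Nate}; on the smaller side: {Alice, Dave, Bob, Leo} → Nate is next (Nate > Leo).
  Step 4: remaining {Alice, Dave, Bob, Leo}; on the smaller side: {Alice, Dave, Bob} → Leo is next (Leo > Dave).
  Step 5: remaining {Alice, Dave, Bob}; on the smaller side: {Alice, Bob} → Dave is next (Dave > Bob).
  Step 6: remaining {Alice, Bob}; on the smaller side: {Alice} → Bob is next (Bob > Alice).
  Step 7: only Alice remains → lowest.
Final ranking (highest to lowest):

Pat > Frank > Nate > Leo > Dave > Bob > Alice


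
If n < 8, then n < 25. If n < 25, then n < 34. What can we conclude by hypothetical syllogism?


Hypothetical syllogism: P → Q, Q → R ⊢ P → R
Premise 1: n < 8 → n < 25
Premise 2: n < 25 → n < 34
Chain the implications: the middle term (n < 25) links the two.
Conclusion: If n < 8, then n < 34.

If n < 8, then n < 34.


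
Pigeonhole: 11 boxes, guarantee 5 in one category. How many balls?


Pigeonhole: to guarantee k in one of n categories, need (k-1)×n + 1.
k = 5, n = 11
Minimum = (5-1) × 11 + 1 = 4 × 11 + 1

45


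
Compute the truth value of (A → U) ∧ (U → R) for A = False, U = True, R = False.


A = False, U = True, R = False
Step 1: A → U is false only when A=True and U=False. Result: True
Step 2: U → R is false only when U=True and R=False. Result: False
Step 3: True ∧ False = False

False


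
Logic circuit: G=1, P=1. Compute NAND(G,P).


G AND P = 1
NOT(1) = 0

0


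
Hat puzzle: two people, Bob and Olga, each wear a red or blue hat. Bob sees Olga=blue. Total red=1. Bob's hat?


Total red = 1, Olga = blue
Red accounted for: 0
Remaining for Bob: 1
Bob's hat is red.

red


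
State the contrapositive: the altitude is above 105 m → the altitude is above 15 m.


Original: If the altitude is above 105 m, then the altitude is above 15 m
Contrapositive: If ¬Q, then ¬P
Negate Q: not (the altitude is above 15 m)
Negate P: not (the altitude is above 105 m)

If not (the altitude is above 15 m), then not (the altitude is above 105 m).


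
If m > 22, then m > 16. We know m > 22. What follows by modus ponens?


Modus ponens: P → Q, P ⊢ Q
P: m > 22
Q: m > 16
We have P → Q and P is true.
By modus ponens, Q must be true.

m > 16


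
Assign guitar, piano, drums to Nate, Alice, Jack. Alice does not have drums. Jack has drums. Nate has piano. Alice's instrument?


From clues:
  Jack → drums
  Nate → piano
By elimination, Alice gets the remaining.

guitar


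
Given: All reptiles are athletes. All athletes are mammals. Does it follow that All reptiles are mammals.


Premise 1: All reptiles are athletes.
Premise 2: All athletes are mammals.
Conclusion: All reptiles are mammals.
Barbara syllogism (AAA-1): All A are B, All B are C → All A are C.
Middle term (athletes) distributed in premise 2.

Valid


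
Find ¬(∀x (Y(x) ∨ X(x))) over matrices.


Original: ∀x (Y(x) ∨ X(x))
Rule: ¬∀→∃, ¬∃→∀, negate predicate.
Negation: ∃x (¬Y(x) ∧ ¬X(x))

∃x (¬Y(x) ∧ ¬X(x))


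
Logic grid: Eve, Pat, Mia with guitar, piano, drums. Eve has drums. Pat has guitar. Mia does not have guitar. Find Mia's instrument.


From clues:
  Pat → guitar
  Eve → drums
By elimination, Mia gets the remaining.

piano


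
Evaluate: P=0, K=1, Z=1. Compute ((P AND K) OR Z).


P AND K = 0&1 = 0
0 OR 1 = 1

1


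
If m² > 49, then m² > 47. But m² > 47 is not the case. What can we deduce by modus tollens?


Modus tollens: P → Q, ¬Q ⊢ ¬P
P: m² > 49
Q: m² > 47
We have P → Q and Q is false.
By modus tollens, P must be false.

It is not the case that m² > 49


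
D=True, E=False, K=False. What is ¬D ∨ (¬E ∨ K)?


D = True, E = False, K = False
Expression: ¬D ∨ (¬E ∨ K)
Step 1: ¬E = NOT False = True
Step 2: ¬E ∨ K = True OR False = True
Step 3: ¬D = NOT True = False
Step 4: (False) ∨ (True) = False OR True = True

True


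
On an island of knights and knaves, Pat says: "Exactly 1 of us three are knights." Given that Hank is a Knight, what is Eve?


Pat claims exactly 1 knights among Pat, Hank, Eve.
Given: Hank is a Knight.

Case 1: Pat is a Knight (tells truth)
  Then exactly 1 of the three are knights.
  Counting Pat, Hank: 2 knight(s) so far. Need -1 more → impossible.
Case 2: Pat is a Knave (lies)
  Then the count is NOT 1.
  If Eve = Knave, count = 1 = 1 → claim would be true, contradicts lie.
  If Eve = Knight, count = 2 ≠ 1 → lie confirmed ✓

Eve is a Knight.

Knight


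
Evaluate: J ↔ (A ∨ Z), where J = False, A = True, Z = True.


J = False, A = True, Z = True
Step 1: A ∨ Z = True OR True = True
Step 2: J ↔ (True): true when both sides have same truth value.
Result: False ↔ True = False

False


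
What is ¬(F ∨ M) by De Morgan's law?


De Morgan's law: ¬(P ∨ Q) ≡ ¬P ∧ ¬Q
¬(F ∨ M) = ¬F ∧ ¬M

¬F ∧ ¬M


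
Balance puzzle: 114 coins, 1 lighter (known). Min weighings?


Each weighing has 3 outcomes (left heavy / balance / right heavy), so k weighings distinguish at most 3^k cases; splitting into three near-equal groups achieves this.
Need 3^k ≥ 114: 3^4 = 81 < 114 ≤ 3^5 = 243
k = ⌈log₃(114)⌉ = 5

5


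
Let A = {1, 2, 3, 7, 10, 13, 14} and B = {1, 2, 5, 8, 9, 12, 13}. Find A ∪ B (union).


A = {1, 2, 3, 7, 10, 13, 14}
B = {1, 2, 5, 8, 9, 12, 13}
Operation: union
All elements combined: 1, 2, 3, 5, 7, 8, 9, 10, 12, 13, 14

{1, 2, 3, 5, 7, 8, 9, 10, 12, 13, 14}


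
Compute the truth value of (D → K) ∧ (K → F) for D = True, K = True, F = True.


D = True, K = True, F = True
Step 1: D → K is false only when D=True and K=False. Result: True
Step 2: K → F is false only when K=True and F=False. Result: True
Step 3: True ∧ True = True

True


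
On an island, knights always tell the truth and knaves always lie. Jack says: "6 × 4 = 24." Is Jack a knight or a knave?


Statement: "6 × 4 = 24."
Actual: 6 × 4 = 24
Claimed: 24
Statement is TRUE → Jack tells the truth → Knight

Knight


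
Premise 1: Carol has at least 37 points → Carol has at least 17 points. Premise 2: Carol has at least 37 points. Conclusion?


Modus ponens: P → Q, P ⊢ Q
P: Carol has at least 37 points
Q: Carol has at least 17 points
We have P → Q and P is true.
By modus ponens, Q must be true.

Carol has at least 17 points


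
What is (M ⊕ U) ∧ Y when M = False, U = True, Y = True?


M = False, U = True, Y = True
Step 1: M ⊕ U = False XOR True = True
Step 2: True ∧ Y = True AND True = True
XOR true when exactly one of M,U is true; then AND with Y.

True


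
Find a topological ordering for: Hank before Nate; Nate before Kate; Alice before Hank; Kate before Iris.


Constraints: Hank before Nate; Nate before Kate; Alice before Hank; Kate before Iris
Method: repeatedly schedule the remaining task that has no remaining task required before it.
  Step 1: remaining {Kate, Hank, Iris, Alice, Nate}; every task except Alice still has a predecessor pending → schedule Alice.
  Step 2: remaining {Kate, Hank, Iris, Nate}; every task except Hank still has a predecessor pending → schedule Hank.
  Step 3: remaining {Kate, Iris, Nate}; every task except Nate still has a predecessor pending → schedule Nate.
  Step 4: remaining {Kate, Iris}; every task except Kate still has a predecessor pending → schedule Kate.
  Step 5: only Iris remains → schedule Iris.
Resulting order:

Alice → Hank → Nate → Kate → Iris


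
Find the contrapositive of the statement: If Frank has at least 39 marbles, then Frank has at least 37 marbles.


Original: If Frank has at least 39 marbles, then Frank has at least 37 marbles
Contrapositive: If ¬Q, then ¬P
Negate Q: not (Frank has at least 37 marbles)
Negate P: not (Frank has at least 39 marbles)

If not (Frank has at least 37 marbles), then not (Frank has at least 39 marbles).


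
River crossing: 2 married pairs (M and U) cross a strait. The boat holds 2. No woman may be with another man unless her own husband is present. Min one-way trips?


Label couples M and U.
1. WM+WU → (far: WM,WU; near: HM,HU)
2. WM ←   (far: WU; near: HM,HU,WM)
3. HM+HU → (far: HM,HU,WU; near: WM)
4. HM ←   (far: HU,WU; near: HM,WM)  — HM returns, since WM is alone on near bank
5. HM+WM → (far: all four; near: empty)
Every state respects the constraint.
Minimum trips = 5

5


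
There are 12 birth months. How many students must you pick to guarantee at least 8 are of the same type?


Pigeonhole: to guarantee k in one of n categories, need (k-1)×n + 1.
k = 8, n = 12
Minimum = (8-1) × 12 + 1 = 7 × 12 + 1

85


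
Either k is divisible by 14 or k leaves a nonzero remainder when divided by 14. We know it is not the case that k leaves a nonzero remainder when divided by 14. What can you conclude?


Disjunctive syllogism: P ∨ Q, ¬P ⊢ Q
Disjunction: k is divisible by 14 ∨ k leaves a nonzero remainder when divided by 14
We know it is not the case that k leaves a nonzero remainder when divided by 14.
By disjunctive syllogism, the other disjunct must be true.

k is divisible by 14


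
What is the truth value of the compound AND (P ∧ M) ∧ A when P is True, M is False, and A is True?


P = True, M = False, A = True
Step 1: P ∧ M = True AND False = False
Step 2: False ∧ A = False AND True = False
AND is true only when ALL operands are true.

False


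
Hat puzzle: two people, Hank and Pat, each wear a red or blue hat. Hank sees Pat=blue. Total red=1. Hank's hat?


Total red = 1, Pat = blue
Red accounted for: 0
Remaining for Hank: 1
Hank's hat is red.

red


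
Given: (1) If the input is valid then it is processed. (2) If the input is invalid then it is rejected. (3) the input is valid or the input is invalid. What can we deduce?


Constructive dilemma: (P → Q) ∧ (R → S), P ∨ R ⊢ Q ∨ S
Premise 1: the input is valid → it is processed
Premise 2: the input is invalid → it is rejected
Premise 3: the input is valid ∨ the input is invalid
Case 1: Assuming the input is valid, then by Premise 1, it is processed.
Case 2: Assuming the input is invalid, then by Premise 2, it is rejected.
Since one of the input is valid or the input is invalid must hold, we get it is processed or it is rejected.

It is processed or it is rejected.


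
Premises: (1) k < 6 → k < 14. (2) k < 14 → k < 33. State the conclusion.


Hypothetical syllogism: P → Q, Q → R ⊢ P → R
Premise 1: k < 6 → k < 14
Premise 2: k < 14 → k < 33
Chain the implications: the middle term (k < 14) links the two.
Conclusion: If k < 6, then k < 33.

If k < 6, then k < 33.


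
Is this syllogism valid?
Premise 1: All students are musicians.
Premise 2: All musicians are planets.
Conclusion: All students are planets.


Premise 1: All students are musicians.
Premise 2: All musicians are planets.
Conclusion: All students are planets.
Barbara syllogism (AAA-1): All A are B, All B are C → All A are C.
Middle term (musicians) distributed in premise 2.

Valid


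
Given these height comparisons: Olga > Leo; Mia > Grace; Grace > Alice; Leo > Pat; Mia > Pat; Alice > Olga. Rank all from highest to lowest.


Constraints: Olga > Leo; Mia > Grace; Grace > Alice; Leo > Pat; Mia > Pat; Alice > Olga
Method: at each step, the next-highest is the one remaining person who never appears on the smaller side of a constraint between remaining people.
  Step 1: remaining {Pat, Alice, Mia, Leo, Olga, Grace}; on the smaller side: {Pat, Alice, Leo, Olga, Grace} → Mia is next (Mia > Grace; Mia > Pat).
  Step 2: remaining {Pat, Alice, Leo, Olga, Grace}; on the smaller side: {Pat, Alice, Leo, Olga} → Grace is next (Grace > Alice).
  Step 3: remaining {Pat, Alice, Leo, Olga}; on the smaller side: {Pat, Leo, Olga} → Alice is next (Alice > Olga).
  Step 4: remaining {Pat, Leo, Olga}; on the smaller side: {Pat, Leo} → Olga is next (Olga > Leo).
  Step 5: remaining {Pat, Leo}; on the smaller side: {Pat} → Leo is next (Leo > Pat).
  Step 6: only Pat remains → lowest.
Final ranking (highest to lowest):

Mia > Grace > Alice > Olga > Leo > Pat


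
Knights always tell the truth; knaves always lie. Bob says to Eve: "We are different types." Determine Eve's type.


Bob says: "We are different types."
Case 1: Bob is a Knight (truth-teller)
  Statement is true → they ARE different → Eve is a Knave
Case 2: Bob is a Knave (liar)
  Statement is false → they are NOT different → Eve is a Knave
In both cases, Eve is a Knave.

Knave


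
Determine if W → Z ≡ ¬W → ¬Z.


Expression 1: W → Z
Expression 2: ¬W → ¬Z
Truth table (W Z | Expr1 Expr2):
  T T |   T     T
  T F |   F     T   ← differ
  F T |   T     F   ← differ
  F F |   T     T
Counterexample: W=T, Z=F gives Expr1 = F but Expr2 = T, so the expressions are NOT logically equivalent.

No


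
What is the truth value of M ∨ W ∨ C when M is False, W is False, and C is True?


M = False, W = False, C = True
Step 1: M ∨ W = False OR False = False
Step 2: False ∨ C = False OR True = True
OR is true when at least one operand is true.

True


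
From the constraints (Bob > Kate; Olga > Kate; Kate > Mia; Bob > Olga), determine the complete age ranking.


Constraints: Bob > Kate; Olga > Kate; Kate > Mia; Bob > Olga
Method: at each step, the next-highest is the one remaining person who never appears on the smaller side of a constraint between remaining people.
  Step 1: remaining {Mia, Kate, Bob, Olga}; on the smaller side: {Mia, Kate, Olga} → Bob is next (Bob > Kate; Bob > Olga).
  Step 2: remaining {Mia, Kate, Olga}; on the smaller side: {Mia, Kate} → Olga is next (Olga > Kate).
  Step 3: remaining {Mia, Kate}; on the smaller side: {Mia} → Kate is next (Kate > Mia).
  Step 4: only Mia remains → lowest.
Final ranking (highest to lowest):

Bob > Olga > Kate > Mia


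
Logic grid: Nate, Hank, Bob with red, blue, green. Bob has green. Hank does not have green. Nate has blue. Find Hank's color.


From clues:
  Bob → green
  Nate → blue
By elimination, Hank gets the remaining.

red


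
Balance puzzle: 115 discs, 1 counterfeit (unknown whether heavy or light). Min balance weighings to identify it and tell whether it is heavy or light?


Let n = 115. 230 possibilities (n discs × lighter/heavier); each weighing has 3 outcomes.
Bound for k weighings: say the first weighing puts j discs on each pan. If it tips, the 2j weighed discs remain suspects (each with a known direction) and k-1 weighings give 3^(k-1) outcomes; 3^(k-1) is odd, so 2j ≤ 3^(k-1) - 1. If it balances, the n - 2j unweighed discs remain with direction unknown: 2(n - 2j) ≤ 3^(k-1) - 1 by the same parity argument. Adding, n ≤ (3^(k-1) - 1) + (3^(k-1) - 1)/2 = (3^k - 3)/2, and the classical three-group strategy achieves this (3 discs in 2 weighings, 12 in 3, 39 in 4, 120 in 5).
So we need the smallest k with (3^k - 3)/2 ≥ 115.
k = 4: (3^4 - 3)/2 = 39 < 115 ✗
k = 5: (3^5 - 3)/2 = 120 ≥ 115 ✓

5


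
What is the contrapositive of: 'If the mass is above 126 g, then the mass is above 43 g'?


Original: If the mass is above 126 g, then the mass is above 43 g
Contrapositive: If ¬Q, then ¬P
Negate Q: not (the mass is above 43 g)
Negate P: not (the mass is above 126 g)

If not (the mass is above 43 g), then not (the mass is above 126 g).


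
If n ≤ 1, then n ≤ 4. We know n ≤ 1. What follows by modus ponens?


Modus ponens: P → Q, P ⊢ Q
P: n ≤ 1
Q: n ≤ 4
We have P → Q and P is true.
By modus ponens, Q must be true.

n ≤ 4


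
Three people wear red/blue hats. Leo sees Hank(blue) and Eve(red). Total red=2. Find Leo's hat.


Total red = 2, seen red = 1
Own red = 2 - 1 = 1
Leo's hat is red.

red


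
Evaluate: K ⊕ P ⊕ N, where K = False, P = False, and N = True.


K = False, P = False, N = True
Step 1: K ⊕ P = False XOR False = False
Step 2: False ⊕ N = False XOR True = True
XOR is true when an odd number of operands are true.

True


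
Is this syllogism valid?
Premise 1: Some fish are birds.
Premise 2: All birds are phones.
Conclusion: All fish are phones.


Premise 1: Some fish are birds.
Premise 2: All birds are phones.
Conclusion: All fish are phones.
Fallacy: illicit minor. The minor term (fish) is distributed in the conclusion ('All fish ...') but undistributed in its premise ('Some fish are birds' doesn't cover all fish).
Only 'Some fish are phones' follows, not 'All'.

Invalid


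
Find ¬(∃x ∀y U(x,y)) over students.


Original: ∃x ∀y U(x,y)
Rule: ¬∀→∃, ¬∃→∀, negate predicate.
Negation: ∀x ∃y ¬U(x,y)

∀x ∃y ¬U(x,y)


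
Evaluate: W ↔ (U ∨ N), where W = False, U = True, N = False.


W = False, U = True, N = False
Step 1: U ∨ N = True OR False = True
Step 2: W ↔ (True): true when both sides have same truth value.
Result: False ↔ True = False

False


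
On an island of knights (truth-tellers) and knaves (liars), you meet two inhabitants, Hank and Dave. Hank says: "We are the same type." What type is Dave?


Hank says: "We are the same type."
Case 1: Hank is a Knight (truth-teller)
  Statement is true → they ARE the same → Dave is also a Knight
Case 2: Hank is a Knave (liar)
  Statement is false → they are NOT the same → Dave is a Knight
In both cases, Dave is a Knight.

Knight


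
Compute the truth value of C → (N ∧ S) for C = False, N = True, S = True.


C = False, N = True, S = True
Step 1: N ∧ S = True AND True = True
Step 2: C → (True): false only when C=True and consequent=False.
Result: True

True


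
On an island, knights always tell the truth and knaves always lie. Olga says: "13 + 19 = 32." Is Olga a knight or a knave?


Statement: "13 + 19 = 32."
Actual: 13 + 19 = 32
Claimed: 32
Statement is TRUE → Olga tells the truth → Knight

Knight


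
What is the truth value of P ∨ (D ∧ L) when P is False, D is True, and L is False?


P = False, D = True, L = False
Step 1: D ∧ L = True AND False = False
Step 2: P ∨ False = False OR False = False
AND evaluated first (higher precedence); then OR applied.

False


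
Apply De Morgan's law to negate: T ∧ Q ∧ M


De Morgan's law: ¬(P ∧ Q ∧ R) ≡ ¬P ∨ ¬Q ∨ ¬R
¬(T ∧ Q ∧ M) = ¬T ∨ ¬Q ∨ ¬M

¬T ∨ ¬Q ∨ ¬M


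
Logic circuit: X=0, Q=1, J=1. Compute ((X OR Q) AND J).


X OR Q = 0|1 = 1
1 AND 1 = 1

1


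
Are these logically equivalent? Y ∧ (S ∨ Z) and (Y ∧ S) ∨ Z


Expression 1: Y ∧ (S ∨ Z)
Expression 2: (Y ∧ S) ∨ Z
Truth table (Y S Z | Expr1 Expr2):
  T T T |   T     T
  T T F |   T     T
  T F T |   T     T
  T F F |   F     F
  F T T |   F     T   ← differ
  F T F |   F     F
  F F T |   F     T   ← differ
  F F F |   F     F
Counterexample: Y=F, S=T, Z=T gives Expr1 = F but Expr2 = T, so the expressions are NOT logically equivalent.

No


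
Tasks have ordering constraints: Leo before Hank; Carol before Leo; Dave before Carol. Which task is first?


Constraints: Leo before Hank; Carol before Leo; Dave before Carol
The first task can have nothing scheduled before it, so it must never appear on the right of a 'before'.
Tasks appearing after some 'before': Hank, Leo, Carol.
The only task not in that list is Dave → it is first.

Dave


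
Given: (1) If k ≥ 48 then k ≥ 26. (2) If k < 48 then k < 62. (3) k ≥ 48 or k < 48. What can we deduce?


Constructive dilemma: (P → Q) ∧ (R → S), P ∨ R ⊢ Q ∨ S
Premise 1: k ≥ 48 → k ≥ 26
Premise 2: k < 48 → k < 62
Premise 3: k ≥ 48 ∨ k < 48
Case 1: Assuming k ≥ 48, then by Premise 1, k ≥ 26.
Case 2: Assuming k < 48, then by Premise 2, k < 62.
Since one of k ≥ 48 or k < 48 must hold, we get k ≥ 26 or k < 62.

k ≥ 26 or k < 62.


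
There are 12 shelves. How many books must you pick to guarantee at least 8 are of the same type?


Pigeonhole: to guarantee k in one of n categories, need (k-1)×n + 1.
k = 8, n = 12
Minimum = (8-1) × 12 + 1 = 7 × 12 + 1

85


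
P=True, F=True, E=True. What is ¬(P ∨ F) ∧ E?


P = True, F = True, E = True
Expression: ¬(P ∨ F) ∧ E
Step 1: P ∨ F = True OR True = True
Step 2: ¬(P ∨ F) = NOT True = False
Step 3: (False) ∧ E = False AND True = False

False


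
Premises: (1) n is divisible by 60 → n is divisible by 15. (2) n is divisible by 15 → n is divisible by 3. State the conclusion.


Hypothetical syllogism: P → Q, Q → R ⊢ P → R
Premise 1: n is divisible by 60 → n is divisible by 15
Premise 2: n is divisible by 15 → n is divisible by 3
Chain the implications: the middle term (n is divisible by 15) links the two.
Conclusion: If n is divisible by 60, then n is divisible by 3.

If n is divisible by 60, then n is divisible by 3.


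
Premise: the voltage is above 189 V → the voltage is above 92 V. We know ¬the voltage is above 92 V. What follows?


Modus tollens: P → Q, ¬Q ⊢ ¬P
P: the voltage is above 189 V
Q: the voltage is above 92 V
We have P → Q and Q is false.
By modus tollens, P must be false.

It is not the case that the voltage is above 189 V


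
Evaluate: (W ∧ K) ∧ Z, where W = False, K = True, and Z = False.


W = False, K = True, Z = False
Step 1: W ∧ K = False AND True = False
Step 2: False ∧ Z = False AND False = False
AND is true only when ALL operands are true.

False


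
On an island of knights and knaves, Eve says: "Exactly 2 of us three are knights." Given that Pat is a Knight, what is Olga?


Eve claims exactly 2 knights among Eve, Pat, Olga.
Given: Pat is a Knight.

Case 1: Eve is a Knight (tells truth)
  Then exactly 2 of the three are knights.
  Counting Eve, Pat: 2 knight(s) so far. Need 0 more → Olga = Knave.
Case 2: Eve is a Knave (lies)
  Then the count is NOT 2.
  If Olga = Knight, count = 2 = 2 → claim would be true, contradicts lie.
  If Olga = Knave, count = 1 ≠ 2 → lie confirmed ✓

Olga is a Knave.

Knave


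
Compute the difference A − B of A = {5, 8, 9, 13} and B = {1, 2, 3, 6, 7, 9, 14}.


A = {5, 8, 9, 13}
B = {1, 2, 3, 6, 7, 9, 14}
Operation: difference A − B
In A but not B: 5, 8, 13

{5, 8, 13}


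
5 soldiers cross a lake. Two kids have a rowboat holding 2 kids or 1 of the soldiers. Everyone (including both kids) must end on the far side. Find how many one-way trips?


Per crossing of one of the soldiers: kids→, one←, one of the soldiers→, one← = 4 trips
5 × 4 = 20, + 1 final kids→ = 21
Minimum trips = 21

21


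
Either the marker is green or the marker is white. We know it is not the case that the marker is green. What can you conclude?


Disjunctive syllogism: P ∨ Q, ¬P ⊢ Q
Disjunction: the marker is green ∨ the marker is white
We know it is not the case that the marker is green.
By disjunctive syllogism, the other disjunct must be true.

The marker is white


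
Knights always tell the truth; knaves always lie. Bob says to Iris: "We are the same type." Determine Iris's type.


Bob says: "We are the same type."
Case 1: Bob is a Knight (truth-teller)
  Statement is true → they ARE the same → Iris is also a Knight
Case 2: Bob is a Knave (liar)
  Statement is false → they are NOT the same → Iris is a Knight
In both cases, Iris is a Knight.

Knight


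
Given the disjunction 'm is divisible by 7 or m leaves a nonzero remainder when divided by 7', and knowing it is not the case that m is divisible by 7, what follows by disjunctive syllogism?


Disjunctive syllogism: P ∨ Q, ¬P ⊢ Q
Disjunction: m is divisible by 7 ∨ m leaves a nonzero remainder when divided by 7
We know it is not the case that m is divisible by 7.
By disjunctive syllogism, the other disjunct must be true.

m leaves a nonzero remainder when divided by 7


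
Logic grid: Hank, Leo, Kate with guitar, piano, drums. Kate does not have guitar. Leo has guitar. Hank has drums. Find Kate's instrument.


From clues:
  Leo → guitar
  Hank → drums
By elimination, Kate gets the remaining.

piano


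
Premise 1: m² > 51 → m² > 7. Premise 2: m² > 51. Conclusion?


Modus ponens: P → Q, P ⊢ Q
P: m² > 51
Q: m² > 7
We have P → Q and P is true.
By modus ponens, Q must be true.

m² > 7


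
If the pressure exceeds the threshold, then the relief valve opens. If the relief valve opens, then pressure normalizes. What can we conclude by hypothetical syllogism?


Hypothetical syllogism: P → Q, Q → R ⊢ P → R
Premise 1: the pressure exceeds the threshold → the relief valve opens
Premise 2: the relief valve opens → pressure normalizes
Chain the implications: the middle term (the relief valve opens) links the two.
Conclusion: If the pressure exceeds the threshold, then pressure normalizes.

If the pressure exceeds the threshold, then pressure normalizes.


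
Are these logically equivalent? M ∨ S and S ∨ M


Expression 1: M ∨ S
Expression 2: S ∨ M
Truth table (M S | Expr1 Expr2):
  T T |   T     T
  T F |   T     T
  F T |   T     T
  F F |   F     F
All 4 rows agree, so the expressions are logically equivalent.

Yes


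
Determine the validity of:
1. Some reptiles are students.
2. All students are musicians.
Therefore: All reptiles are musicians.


Premise 1: Some reptiles are students.
Premise 2: All students are musicians.
Conclusion: All reptiles are musicians.
Fallacy: illicit minor. The minor term (reptiles) is distributed in the conclusion ('All reptiles ...') but undistributed in its premise ('Some reptiles are students' doesn't cover all reptiles).
Only 'Some reptiles are musicians' follows, not 'All'.

Invalid


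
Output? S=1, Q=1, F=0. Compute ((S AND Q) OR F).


S AND Q = 1&1 = 1
1 OR 0 = 1

1


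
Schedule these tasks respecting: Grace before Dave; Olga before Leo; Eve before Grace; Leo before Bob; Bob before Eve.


Constraints: Grace before Dave; Olga before Leo; Eve before Grace; Leo before Bob; Bob before Eve
Method: repeatedly schedule the remaining task that has no remaining task required before it.
  Step 1: remaining {Eve, Grace, Olga, Dave, Bob, Leo}; every task except Olga still has a predecessor pending → schedule Olga.
  Step 2: remaining {Eve, Grace, Dave, Bob, Leo}; every task except Leo still has a predecessor pending → schedule Leo.
  Step 3: remaining {Eve, Grace, Dave, Bob}; every task except Bob still has a predecessor pending → schedule Bob.
  Step 4: remaining {Eve, Grace, Dave}; every task except Eve still has a predecessor pending → schedule Eve.
  Step 5: remaining {Grace, Dave}; every task except Grace still has a predecessor pending → schedule Grace.
  Step 6: only Dave remains → schedule Dave.
Resulting order:

Olga → Leo → Bob → Eve → Grace → Dave
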